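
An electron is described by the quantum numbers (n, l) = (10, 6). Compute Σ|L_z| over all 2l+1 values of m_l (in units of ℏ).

m_l ∈ {-6, -5, -4, -3, -2, -1, 0, 1, 2, 3, 4, 5, 6}.
Σ|m_l| = 2(1+2+…+6) = 42.

Σ|L_z| = 42 ℏ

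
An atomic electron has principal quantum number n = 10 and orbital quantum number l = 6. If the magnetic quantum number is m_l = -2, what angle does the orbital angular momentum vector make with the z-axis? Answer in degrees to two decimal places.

θ ≈ 107.98°

|L|² = l(l+1)ℏ² = 42ℏ², so |L| = √42 ℏ.
L_z = m_l ℏ = −2ℏ.
cos θ = L_z/|L| = -2/√42, so θ ≈ 107.98°.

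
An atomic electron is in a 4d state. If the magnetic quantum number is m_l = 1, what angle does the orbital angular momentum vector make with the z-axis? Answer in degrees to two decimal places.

θ ≈ 65.91°

For 4d, l = 2.
|L| = ℏ√(l(l+1)) = √6 ℏ.
L_z = m_l ℏ = 1ℏ.
cos θ = L_z/|L| = 1/√6, so θ ≈ 65.91°.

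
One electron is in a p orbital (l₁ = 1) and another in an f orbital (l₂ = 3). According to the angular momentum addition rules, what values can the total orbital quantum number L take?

L = 2, 3, 4

The total orbital quantum number L ranges from |l₁ − l₂| to l₁ + l₂ in integer steps.
So L can be 2, 3, 4.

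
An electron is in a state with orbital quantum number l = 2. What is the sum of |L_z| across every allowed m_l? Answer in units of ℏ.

m_l runs from −2 to 2, i.e. {-2, -1, 0, 1, 2}.
Σ|m_l| = l(l+1) = 6.

Σ|L_z| = 6 ℏ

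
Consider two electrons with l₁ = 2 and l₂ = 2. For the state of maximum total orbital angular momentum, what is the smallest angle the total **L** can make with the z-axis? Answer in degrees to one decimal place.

θ_min ≈ 26.6°

L runs from |2 − 2| = 0 to 2 + 2 = 4.
L ∈ {0, 1, 2, 3, 4}.
The maximum is L = 4, with |L_tot| = ℏ√(4·5) = 2√5 ℏ.
The minimum angle with z is arccos(4/√20) ≈ 26.6°.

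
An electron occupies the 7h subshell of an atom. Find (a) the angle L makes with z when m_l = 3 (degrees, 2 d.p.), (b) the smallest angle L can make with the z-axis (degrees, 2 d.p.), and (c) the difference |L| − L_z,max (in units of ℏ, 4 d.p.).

For 7h, l = 5.
For m_l = 3: cos θ = 3/√30, θ ≈ 56.79°.
cos θ_min = 5/√30, so θ_min ≈ 24.09°.
|L| − L_z,max = (√30 − 5)ℏ ≈ 0.4772ℏ.

θ(m_l=3) ≈ 56.79°; θ_min ≈ 24.09°; |L|−L_z,max ≈ 0.4772ℏ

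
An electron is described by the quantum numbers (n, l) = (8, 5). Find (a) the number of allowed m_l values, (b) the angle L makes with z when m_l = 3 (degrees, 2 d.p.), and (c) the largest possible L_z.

There are 2l+1 = 11 values of m_l.
For m_l = 3: cos θ = 3/√30, θ ≈ 56.79°.
L_z,max = lℏ = 5ℏ.

11 values; θ(m_l=3) ≈ 56.79°; L_z,max = 5ℏ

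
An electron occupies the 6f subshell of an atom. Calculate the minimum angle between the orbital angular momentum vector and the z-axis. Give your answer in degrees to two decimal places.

θ_min ≈ 30.00°

For 6f, l = 3.
|L| = √(l(l+1)) ℏ = 2√3 ℏ.
The smallest angle corresponds to the largest L_z, i.e. m_l = l = 3, giving L_z = 3ℏ.
cos θ_min = 3/√12, so θ_min ≈ 30.00°.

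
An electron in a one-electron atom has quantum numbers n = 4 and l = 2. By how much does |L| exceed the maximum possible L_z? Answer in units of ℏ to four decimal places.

|L| − L_z,max ≈ 0.4495ℏ

|L| = √6 ℏ ≈ 2.4495ℏ, while L_z,max = lℏ = 2ℏ.
The difference is (√6 − 2)ℏ ≈ 0.4495ℏ.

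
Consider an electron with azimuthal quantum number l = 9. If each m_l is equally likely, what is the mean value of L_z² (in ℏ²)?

m_l runs from −9 to 9, i.e. {-9, -8, -7, -6, -5, -4, -3, -2, -1, 0, 1, 2, 3, 4, 5, 6, 7, 8, 9}.
⟨L_z²⟩ = ℏ²·(Σ m_l²)/(2l+1) = ℏ²·570/19 = 30ℏ².

⟨L_z²⟩ = 30 ℏ²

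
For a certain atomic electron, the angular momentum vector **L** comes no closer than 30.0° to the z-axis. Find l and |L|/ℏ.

l = 3, |L| = 2√3 ℏ ≈ 3.464ℏ

cos²θ_min = l/(l+1) = 0.7500.
Thus l = 0.7500/(1 − 0.7500) ≈ 3.
Then |L| = ℏ√(3·4) = 2√3 ℏ.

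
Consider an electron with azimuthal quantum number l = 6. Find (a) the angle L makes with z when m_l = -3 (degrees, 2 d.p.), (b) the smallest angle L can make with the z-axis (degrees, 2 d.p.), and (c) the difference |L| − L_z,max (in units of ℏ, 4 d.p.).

θ(m_l=-3) ≈ 117.58°; θ_min ≈ 22.21°; |L|−L_z,max ≈ 0.4807ℏ

For m_l = -3: cos θ = -3/√42, θ ≈ 117.58°.
cos θ_min = 6/√42, so θ_min ≈ 22.21°.
|L| − L_z,max = (√42 − 6)ℏ ≈ 0.4807ℏ.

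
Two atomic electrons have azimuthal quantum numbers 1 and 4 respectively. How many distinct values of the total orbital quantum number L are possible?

Angular momentum addition gives L = |l₁ − l₂|, …, l₁ + l₂.
So L can be 3, 4, 5.
That is 3 values.

3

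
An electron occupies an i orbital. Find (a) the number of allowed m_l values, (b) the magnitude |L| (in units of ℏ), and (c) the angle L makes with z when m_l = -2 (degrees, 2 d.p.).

13 values; |L| = √42 ℏ ≈ 6.481ℏ; θ(m_l=-2) ≈ 107.98°

An i state has l = 6.
There are 2l+1 = 13 values of m_l.
|L| = ℏ√(6·7) = √42 ℏ ≈ 6.481ℏ.
For m_l = -2: cos θ = -2/√42, θ ≈ 107.98°.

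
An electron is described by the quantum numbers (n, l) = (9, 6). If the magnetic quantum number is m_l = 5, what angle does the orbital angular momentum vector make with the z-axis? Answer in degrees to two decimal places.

θ ≈ 39.51°

|L| = ℏ√(l(l+1)) = √42 ℏ.
L_z = m_l ℏ = 5ℏ.
cos θ = L_z/|L| = 5/√42, so θ ≈ 39.51°.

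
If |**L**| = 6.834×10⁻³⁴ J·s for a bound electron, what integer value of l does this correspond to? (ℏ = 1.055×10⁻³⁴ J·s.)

l = 6

Dividing by ℏ: |L|/ℏ ≈ 6.478.
Set l(l+1) = 41.96; the integer solution is l = 6.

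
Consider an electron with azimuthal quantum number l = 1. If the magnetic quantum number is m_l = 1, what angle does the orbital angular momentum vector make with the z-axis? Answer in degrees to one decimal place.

θ ≈ 45.0°

|L| = ℏ√(l(l+1)) = √2 ℏ.
L_z = m_l ℏ = 1ℏ.
cos θ = L_z/|L| = 1/√2, so θ ≈ 45.0°.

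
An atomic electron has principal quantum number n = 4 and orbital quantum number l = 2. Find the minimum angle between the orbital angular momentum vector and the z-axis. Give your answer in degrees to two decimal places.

θ_min ≈ 35.26°

|L| = ℏ√(l(l+1)) = √6 ℏ.
The smallest angle corresponds to the largest L_z, i.e. m_l = l = 2, giving L_z = 2ℏ.
cos θ_min = 2/√6, so θ_min ≈ 35.26°.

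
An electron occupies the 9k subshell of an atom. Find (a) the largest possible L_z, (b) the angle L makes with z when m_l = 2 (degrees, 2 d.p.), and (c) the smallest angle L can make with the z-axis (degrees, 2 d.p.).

L_z,max = 7ℏ; θ(m_l=2) ≈ 74.50°; θ_min ≈ 20.70°

9k means n = 9, l = 7.
L_z,max = lℏ = 7ℏ.
For m_l = 2: cos θ = 2/√56, θ ≈ 74.50°.
cos θ_min = 7/√56, so θ_min ≈ 20.70°.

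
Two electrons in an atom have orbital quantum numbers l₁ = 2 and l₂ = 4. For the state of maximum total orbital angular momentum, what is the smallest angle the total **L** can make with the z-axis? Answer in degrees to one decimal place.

The total orbital quantum number L ranges from |l₁ − l₂| to l₁ + l₂ in integer steps.
Allowed values: L = 2, 3, 4, 5, 6.
The maximum is L = 6, with |L_tot| = ℏ√(6·7) = √42 ℏ.
The minimum angle with z is arccos(6/√42) ≈ 22.2°.

θ_min ≈ 22.2°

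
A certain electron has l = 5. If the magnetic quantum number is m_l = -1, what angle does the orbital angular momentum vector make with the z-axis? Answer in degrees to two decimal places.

θ ≈ 100.52°

|L| = √(l(l+1)) ℏ = √30 ℏ.
L_z = m_l ℏ = −1ℏ.
cos θ = L_z/|L| = -1/√30, so θ ≈ 100.52°.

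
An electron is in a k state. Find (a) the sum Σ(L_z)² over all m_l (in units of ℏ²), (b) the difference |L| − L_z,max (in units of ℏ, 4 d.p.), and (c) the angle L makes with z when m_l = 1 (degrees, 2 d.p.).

A k state has l = 7.
Σ m_l² = 280, so Σ(L_z)² = 280 ℏ².
|L| − L_z,max = (2√14 − 7)ℏ ≈ 0.4833ℏ.
For m_l = 1: cos θ = 1/√56, θ ≈ 82.32°.

Σ(L_z)² = 280 ℏ²; |L|−L_z,max ≈ 0.4833ℏ; θ(m_l=1) ≈ 82.32°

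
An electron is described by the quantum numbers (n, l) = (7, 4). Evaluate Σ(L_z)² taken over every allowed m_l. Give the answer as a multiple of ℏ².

m_l runs from −4 to 4, i.e. {-4, -3, -2, -1, 0, 1, 2, 3, 4}.
Σ m_l² = 2·(1 + 4 + 9 + 16) = 60.

Σ(L_z)² = 60 ℏ²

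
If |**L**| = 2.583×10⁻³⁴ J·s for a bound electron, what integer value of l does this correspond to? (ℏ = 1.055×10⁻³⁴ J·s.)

In units of ℏ, |L| ≈ 2.448.
l(l+1) ≈ 2.448² ≈ 5.99, so l = 2.

l = 2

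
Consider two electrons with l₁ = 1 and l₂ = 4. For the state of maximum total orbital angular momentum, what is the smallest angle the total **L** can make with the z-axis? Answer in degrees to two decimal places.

Angular momentum addition gives L = |l₁ − l₂|, …, l₁ + l₂.
L ∈ {3, 4, 5}.
The maximum is L = 5, with |L_tot| = ℏ√(5·6) = √30 ℏ.
The minimum angle with z is arccos(5/√30) ≈ 24.09°.

θ_min ≈ 24.09°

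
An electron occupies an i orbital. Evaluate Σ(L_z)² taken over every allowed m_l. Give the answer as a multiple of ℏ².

Σ(L_z)² = 182 ℏ²

An i state has l = 6.
m_l runs from −6 to 6, i.e. {-6, -5, -4, -3, -2, -1, 0, 1, 2, 3, 4, 5, 6}.
Σ m_l² = 2·(1 + 4 + 9 + 16 + 25 + 36) = 182.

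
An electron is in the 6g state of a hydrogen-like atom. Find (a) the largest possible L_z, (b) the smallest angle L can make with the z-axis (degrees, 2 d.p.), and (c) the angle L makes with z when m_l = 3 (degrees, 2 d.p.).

For 6g, l = 4.
L_z,max = lℏ = 4ℏ.
cos θ_min = 4/√20, so θ_min ≈ 26.57°.
For m_l = 3: cos θ = 3/√20, θ ≈ 47.87°.

L_z,max = 4ℏ; θ_min ≈ 26.57°; θ(m_l=3) ≈ 47.87°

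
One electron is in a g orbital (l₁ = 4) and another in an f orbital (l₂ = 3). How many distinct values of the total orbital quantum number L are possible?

The total orbital quantum number L ranges from |l₁ − l₂| to l₁ + l₂ in integer steps.
Allowed values: L = 1, 2, 3, 4, 5, 6, 7.
That is 7 values.

7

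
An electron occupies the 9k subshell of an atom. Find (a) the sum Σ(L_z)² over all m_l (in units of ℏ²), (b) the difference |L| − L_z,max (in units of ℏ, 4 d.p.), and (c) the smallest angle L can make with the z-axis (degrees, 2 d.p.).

Σ(L_z)² = 280 ℏ²; |L|−L_z,max ≈ 0.4833ℏ; θ_min ≈ 20.70°

9k means n = 9, l = 7.
Σ m_l² = 280, so Σ(L_z)² = 280 ℏ².
|L| − L_z,max = (2√14 − 7)ℏ ≈ 0.4833ℏ.
cos θ_min = 7/√56, so θ_min ≈ 20.70°.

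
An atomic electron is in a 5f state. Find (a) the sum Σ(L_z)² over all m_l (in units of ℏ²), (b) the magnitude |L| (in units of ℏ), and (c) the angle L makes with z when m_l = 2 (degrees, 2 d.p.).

Σ(L_z)² = 28 ℏ²; |L| = 2√3 ℏ ≈ 3.464ℏ; θ(m_l=2) ≈ 54.74°

For 5f, l = 3.
Σ m_l² = 28, so Σ(L_z)² = 28 ℏ².
|L| = ℏ√(3·4) = 2√3 ℏ ≈ 3.464ℏ.
For m_l = 2: cos θ = 2/√12, θ ≈ 54.74°.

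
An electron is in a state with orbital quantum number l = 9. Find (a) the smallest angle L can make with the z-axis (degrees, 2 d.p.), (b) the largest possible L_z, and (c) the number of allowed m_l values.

cos θ_min = 9/√90, so θ_min ≈ 18.43°.
L_z,max = lℏ = 9ℏ.
There are 2l+1 = 19 values of m_l.

θ_min ≈ 18.43°; L_z,max = 9ℏ; 19 values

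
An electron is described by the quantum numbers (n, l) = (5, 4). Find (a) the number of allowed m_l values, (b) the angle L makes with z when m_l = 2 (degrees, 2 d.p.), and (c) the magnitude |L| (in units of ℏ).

There are 2l+1 = 9 values of m_l.
For m_l = 2: cos θ = 2/√20, θ ≈ 63.43°.
|L| = ℏ√(4·5) = 2√5 ℏ ≈ 4.472ℏ.

9 values; θ(m_l=2) ≈ 63.43°; |L| = 2√5 ℏ ≈ 4.472ℏ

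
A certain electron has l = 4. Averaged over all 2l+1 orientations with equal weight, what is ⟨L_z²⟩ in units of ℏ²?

m_l ∈ {-4, -3, -2, -1, 0, 1, 2, 3, 4}.
Average of L_z² over 9 states: 60/9 ℏ² = 6.667 ℏ².

⟨L_z²⟩ = 6.667 ℏ²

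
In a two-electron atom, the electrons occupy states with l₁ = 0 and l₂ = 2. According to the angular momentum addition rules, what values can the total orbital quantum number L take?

L = 2

L runs from |0 − 2| = 2 to 0 + 2 = 2.
Allowed values: L = 2.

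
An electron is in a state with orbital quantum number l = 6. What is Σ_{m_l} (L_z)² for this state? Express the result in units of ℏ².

m_l ∈ {-6, -5, -4, -3, -2, -1, 0, 1, 2, 3, 4, 5, 6}.
Summing m² from −6 to 6: Σ m_l² = 182.

Σ(L_z)² = 182 ℏ²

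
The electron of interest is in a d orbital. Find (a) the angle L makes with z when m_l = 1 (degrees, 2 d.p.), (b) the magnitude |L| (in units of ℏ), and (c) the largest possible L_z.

The letter d corresponds to l = 2.
For m_l = 1: cos θ = 1/√6, θ ≈ 65.91°.
|L| = ℏ√(2·3) = √6 ℏ ≈ 2.449ℏ.
L_z,max = lℏ = 2ℏ.

θ(m_l=1) ≈ 65.91°; |L| = √6 ℏ ≈ 2.449ℏ; L_z,max = 2ℏ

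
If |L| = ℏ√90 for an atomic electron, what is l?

|L| = ℏ√(l(l+1)), so l(l+1) = 90.
The positive root is l = 9.

l = 9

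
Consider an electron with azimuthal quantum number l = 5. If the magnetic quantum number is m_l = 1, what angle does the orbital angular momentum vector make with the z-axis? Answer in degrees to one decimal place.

|L|² = l(l+1)ℏ² = 30ℏ², so |L| = √30 ℏ.
L_z = m_l ℏ = 1ℏ.
cos θ = L_z/|L| = 1/√30, so θ ≈ 79.5°.

θ ≈ 79.5°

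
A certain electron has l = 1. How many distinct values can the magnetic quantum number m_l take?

The number of m_l values is 2l + 1 = 2·1 + 1 = 3.

3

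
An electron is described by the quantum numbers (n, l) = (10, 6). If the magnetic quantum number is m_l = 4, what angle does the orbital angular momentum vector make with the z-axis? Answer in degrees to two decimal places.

|L| = ℏ√(l(l+1)) = √42 ℏ.
L_z = m_l ℏ = 4ℏ.
cos θ = L_z/|L| = 4/√42, so θ ≈ 51.89°.

θ ≈ 51.89°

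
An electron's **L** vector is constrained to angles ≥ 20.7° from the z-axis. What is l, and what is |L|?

cos θ_min = l/√(l(l+1)) = √(l/(l+1)), so l/(l+1) = cos²(20.7°) = 0.8751.
l = cos²θ/sin²θ ≈ 7.
Then |L| = ℏ√(7·8) = 2√14 ℏ.

l = 7, |L| = 2√14 ℏ ≈ 7.483ℏ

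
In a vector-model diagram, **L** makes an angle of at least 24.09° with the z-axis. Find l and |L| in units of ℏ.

At minimum angle, m_l = l, so cos θ = l/√(l(l+1)); cos²θ = l/(l+1) = 0.8334.
Solving: l = 5.
Then |L| = ℏ√(5·6) = √30 ℏ.

l = 5, |L| = √30 ℏ ≈ 5.477ℏ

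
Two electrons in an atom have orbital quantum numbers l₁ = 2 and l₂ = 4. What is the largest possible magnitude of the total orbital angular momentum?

|L_tot|_max = √42 ℏ ≈ 6.481ℏ

L runs from |2 − 4| = 2 to 2 + 4 = 6.
Allowed values: L = 2, 3, 4, 5, 6.
The largest magnitude corresponds to L = 6: |L_tot| = ℏ√(6·7) = √42 ℏ.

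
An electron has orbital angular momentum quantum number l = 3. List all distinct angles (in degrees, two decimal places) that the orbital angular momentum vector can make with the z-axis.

θ ∈ {30.00°, 54.74°, 73.22°, 90.00°, 106.78°, 125.26°, 150.00°}

|L|² = l(l+1)ℏ² = 12ℏ², so |L| = 2√3 ℏ.
cos θ = m_l/√12 for each m_l ∈ {-3, -2, -1, 0, 1, 2, 3}.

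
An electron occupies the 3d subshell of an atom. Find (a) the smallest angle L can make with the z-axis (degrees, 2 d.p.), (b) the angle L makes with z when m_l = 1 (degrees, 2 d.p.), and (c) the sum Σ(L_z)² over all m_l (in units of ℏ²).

For 3d, l = 2.
cos θ_min = 2/√6, so θ_min ≈ 35.26°.
For m_l = 1: cos θ = 1/√6, θ ≈ 65.91°.
Σ m_l² = 10, so Σ(L_z)² = 10 ℏ².

θ_min ≈ 35.26°; θ(m_l=1) ≈ 65.91°; Σ(L_z)² = 10 ℏ²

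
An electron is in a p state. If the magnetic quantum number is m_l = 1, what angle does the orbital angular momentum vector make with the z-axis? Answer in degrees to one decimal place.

θ ≈ 45.0°

For a p orbital, l = 1.
|L|² = l(l+1)ℏ² = 2ℏ², so |L| = √2 ℏ.
L_z = m_l ℏ = 1ℏ.
cos θ = L_z/|L| = 1/√2, so θ ≈ 45.0°.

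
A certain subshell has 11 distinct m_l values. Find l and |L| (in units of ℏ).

l = 5, |L| = √30 ℏ ≈ 5.477ℏ

2l + 1 = 11 ⇒ l = 5.
Then |L| = √(l(l+1)) ℏ = √30 ℏ.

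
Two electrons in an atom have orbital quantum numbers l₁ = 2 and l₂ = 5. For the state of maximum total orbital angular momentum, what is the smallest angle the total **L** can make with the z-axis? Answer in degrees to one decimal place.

θ_min ≈ 20.7°

Angular momentum addition gives L = |l₁ − l₂|, …, l₁ + l₂.
So L can be 3, 4, 5, 6, 7.
The maximum is L = 7, with |L_tot| = ℏ√(7·8) = 2√14 ℏ.
The minimum angle with z is arccos(7/√56) ≈ 20.7°.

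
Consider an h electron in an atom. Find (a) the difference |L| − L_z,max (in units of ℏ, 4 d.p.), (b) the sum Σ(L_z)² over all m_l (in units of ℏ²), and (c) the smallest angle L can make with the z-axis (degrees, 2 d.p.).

|L|−L_z,max ≈ 0.4772ℏ; Σ(L_z)² = 110 ℏ²; θ_min ≈ 24.09°

For an h orbital, l = 5.
|L| − L_z,max = (√30 − 5)ℏ ≈ 0.4772ℏ.
Σ m_l² = 110, so Σ(L_z)² = 110 ℏ².
cos θ_min = 5/√30, so θ_min ≈ 24.09°.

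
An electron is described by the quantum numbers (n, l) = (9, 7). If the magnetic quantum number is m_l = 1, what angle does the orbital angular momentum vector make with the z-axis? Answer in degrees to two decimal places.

|L| = ℏ√(l(l+1)) = 2√14 ℏ.
L_z = m_l ℏ = 1ℏ.
cos θ = L_z/|L| = 1/√56, so θ ≈ 82.32°.

θ ≈ 82.32°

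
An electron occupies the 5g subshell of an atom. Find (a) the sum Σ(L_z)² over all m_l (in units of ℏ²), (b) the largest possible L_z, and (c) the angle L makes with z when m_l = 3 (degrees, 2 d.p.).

5g means n = 5, l = 4.
Σ m_l² = 60, so Σ(L_z)² = 60 ℏ².
L_z,max = lℏ = 4ℏ.
For m_l = 3: cos θ = 3/√20, θ ≈ 47.87°.

Σ(L_z)² = 60 ℏ²; L_z,max = 4ℏ; θ(m_l=3) ≈ 47.87°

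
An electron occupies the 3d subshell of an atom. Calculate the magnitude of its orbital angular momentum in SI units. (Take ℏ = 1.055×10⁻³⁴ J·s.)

3d means n = 3, l = 2.
|L| = ℏ√(l(l+1)) = ℏ√(2·3) = √6 ℏ
Numerically, |L| = 2.449 × (1.055×10⁻³⁴ J·s) = 2.584×10⁻³⁴ J·s.

|L| = 2.584×10⁻³⁴ J·s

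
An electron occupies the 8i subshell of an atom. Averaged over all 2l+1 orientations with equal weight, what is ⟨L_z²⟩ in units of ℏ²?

⟨L_z²⟩ = 14 ℏ²

For 8i, l = 6.
The allowed m_l values are -6, -5, -4, -3, -2, -1, 0, 1, 2, 3, 4, 5, 6.
⟨L_z²⟩ = ℏ²·l(l+1)/3 = 14ℏ².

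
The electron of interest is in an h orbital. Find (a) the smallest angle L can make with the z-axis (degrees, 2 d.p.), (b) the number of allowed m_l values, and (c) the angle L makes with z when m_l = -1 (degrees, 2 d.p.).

θ_min ≈ 24.09°; 11 values; θ(m_l=-1) ≈ 100.52°

The letter h corresponds to l = 5.
cos θ_min = 5/√30, so θ_min ≈ 24.09°.
There are 2l+1 = 11 values of m_l.
For m_l = -1: cos θ = -1/√30, θ ≈ 100.52°.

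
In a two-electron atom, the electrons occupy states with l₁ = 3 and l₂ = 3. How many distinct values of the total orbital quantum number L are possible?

7

The total orbital quantum number L ranges from |l₁ − l₂| to l₁ + l₂ in integer steps.
L ∈ {0, 1, 2, 3, 4, 5, 6}.
That is 7 values.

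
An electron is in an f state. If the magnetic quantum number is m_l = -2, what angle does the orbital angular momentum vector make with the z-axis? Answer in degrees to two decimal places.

The letter f corresponds to l = 3.
|L| = √(l(l+1)) ℏ = 2√3 ℏ.
L_z = m_l ℏ = −2ℏ.
cos θ = L_z/|L| = -2/√12, so θ ≈ 125.26°.

θ ≈ 125.26°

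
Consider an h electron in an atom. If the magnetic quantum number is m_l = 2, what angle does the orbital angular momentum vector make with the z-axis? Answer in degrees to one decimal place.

An h state has l = 5.
|L| = √(l(l+1)) ℏ = √30 ℏ.
L_z = m_l ℏ = 2ℏ.
cos θ = L_z/|L| = 2/√30, so θ ≈ 68.6°.

θ ≈ 68.6°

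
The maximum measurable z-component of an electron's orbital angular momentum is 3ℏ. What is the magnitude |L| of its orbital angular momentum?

The maximum L_z equals lℏ, giving l = 3.
Then |L| = ℏ√(3·4) = 2√3 ℏ.

|L| = 2√3 ℏ ≈ 3.464ℏ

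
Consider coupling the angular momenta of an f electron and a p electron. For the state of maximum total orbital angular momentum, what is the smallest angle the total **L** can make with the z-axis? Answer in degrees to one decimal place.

L runs from |3 − 1| = 2 to 3 + 1 = 4.
L ∈ {2, 3, 4}.
The maximum is L = 4, with |L_tot| = ℏ√(4·5) = 2√5 ℏ.
The minimum angle with z is arccos(4/√20) ≈ 26.6°.

θ_min ≈ 26.6°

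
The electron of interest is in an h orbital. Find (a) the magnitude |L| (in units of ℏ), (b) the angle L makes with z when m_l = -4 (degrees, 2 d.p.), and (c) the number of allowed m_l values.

For an h orbital, l = 5.
|L| = ℏ√(5·6) = √30 ℏ ≈ 5.477ℏ.
For m_l = -4: cos θ = -4/√30, θ ≈ 136.91°.
There are 2l+1 = 11 values of m_l.

|L| = √30 ℏ ≈ 5.477ℏ; θ(m_l=-4) ≈ 136.91°; 11 values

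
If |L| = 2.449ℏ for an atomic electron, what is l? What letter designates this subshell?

Since |L|² = l(l+1)ℏ², l(l+1) = 6.
The positive root is l = 2.

l = 2 (d orbital)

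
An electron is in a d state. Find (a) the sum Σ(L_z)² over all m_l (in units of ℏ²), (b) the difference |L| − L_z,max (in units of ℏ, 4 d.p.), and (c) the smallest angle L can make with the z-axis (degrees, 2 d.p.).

For a d orbital, l = 2.
Σ m_l² = 10, so Σ(L_z)² = 10 ℏ².
|L| − L_z,max = (√6 − 2)ℏ ≈ 0.4495ℏ.
cos θ_min = 2/√6, so θ_min ≈ 35.26°.

Σ(L_z)² = 10 ℏ²; |L|−L_z,max ≈ 0.4495ℏ; θ_min ≈ 35.26°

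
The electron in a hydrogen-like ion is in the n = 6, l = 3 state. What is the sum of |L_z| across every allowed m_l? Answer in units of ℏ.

Σ|L_z| = 12 ℏ

m_l ∈ {-3, -2, -1, 0, 1, 2, 3}.
Σ|m_l| = 2·3(3+1)/2 = 12.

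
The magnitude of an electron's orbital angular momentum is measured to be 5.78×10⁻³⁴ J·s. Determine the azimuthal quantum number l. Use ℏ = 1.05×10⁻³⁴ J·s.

l = 5

Dividing by ℏ: |L|/ℏ ≈ 5.505.
(|L|/ℏ)² = l(l+1) ≈ 30.30 ⇒ l = 5.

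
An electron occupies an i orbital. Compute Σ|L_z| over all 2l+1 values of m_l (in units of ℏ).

The letter i corresponds to l = 6.
The allowed m_l values are -6, -5, -4, -3, -2, -1, 0, 1, 2, 3, 4, 5, 6.
Σ|m_l| = l(l+1) = 42.

Σ|L_z| = 42 ℏ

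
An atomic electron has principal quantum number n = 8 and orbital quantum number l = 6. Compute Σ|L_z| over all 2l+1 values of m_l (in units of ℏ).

Σ|L_z| = 42 ℏ

m_l ∈ {-6, -5, -4, -3, -2, -1, 0, 1, 2, 3, 4, 5, 6}.
Σ|m_l| = 2(1+2+…+6) = 42.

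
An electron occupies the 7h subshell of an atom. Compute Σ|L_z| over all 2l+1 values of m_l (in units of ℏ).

For 7h, l = 5.
m_l ∈ {-5, -4, -3, -2, -1, 0, 1, 2, 3, 4, 5}.
Σ|m_l| = 2·5(5+1)/2 = 30.

Σ|L_z| = 30 ℏ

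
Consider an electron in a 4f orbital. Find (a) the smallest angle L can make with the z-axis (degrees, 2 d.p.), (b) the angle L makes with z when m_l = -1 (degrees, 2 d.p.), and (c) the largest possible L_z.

For 4f, l = 3.
cos θ_min = 3/√12, so θ_min ≈ 30.00°.
For m_l = -1: cos θ = -1/√12, θ ≈ 106.78°.
L_z,max = lℏ = 3ℏ.

θ_min ≈ 30.00°; θ(m_l=-1) ≈ 106.78°; L_z,max = 3ℏ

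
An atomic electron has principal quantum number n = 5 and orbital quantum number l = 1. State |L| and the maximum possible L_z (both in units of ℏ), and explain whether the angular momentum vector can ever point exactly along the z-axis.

|L| = √2 ℏ ≈ 1.4142ℏ, while L_z,max = lℏ = 1ℏ.
Since |L| > L_z,max, the vector can never point exactly along z; the closest it comes is θ_min = arccos(1/√2) ≈ 45.0°.

No: L_z,max = 1ℏ < |L| = √2 ℏ ≈ 1.414ℏ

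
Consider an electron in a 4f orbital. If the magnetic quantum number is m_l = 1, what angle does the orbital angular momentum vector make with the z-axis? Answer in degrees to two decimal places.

θ ≈ 73.22°

For 4f, l = 3.
|L| = √(l(l+1)) ℏ = 2√3 ℏ.
L_z = m_l ℏ = 1ℏ.
cos θ = L_z/|L| = 1/√12, so θ ≈ 73.22°.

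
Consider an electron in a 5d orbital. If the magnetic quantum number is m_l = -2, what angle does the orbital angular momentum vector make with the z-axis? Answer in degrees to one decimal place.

The 5d subshell has l = 2.
|L|² = l(l+1)ℏ² = 6ℏ², so |L| = √6 ℏ.
L_z = m_l ℏ = −2ℏ.
cos θ = L_z/|L| = -2/√6, so θ ≈ 144.7°.

θ ≈ 144.7°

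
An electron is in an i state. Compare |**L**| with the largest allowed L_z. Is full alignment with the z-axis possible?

An i state has l = 6.
|L| = √42 ℏ ≈ 6.4807ℏ, while L_z,max = lℏ = 6ℏ.
Since |L| > L_z,max, the vector can never point exactly along z; the closest it comes is θ_min = arccos(6/√42) ≈ 22.2°.

No: L_z,max = 6ℏ < |L| = √42 ℏ ≈ 6.481ℏ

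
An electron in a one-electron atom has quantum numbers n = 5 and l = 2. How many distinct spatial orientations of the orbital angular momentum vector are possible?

The number of m_l values is 2l + 1 = 2·2 + 1 = 5.

5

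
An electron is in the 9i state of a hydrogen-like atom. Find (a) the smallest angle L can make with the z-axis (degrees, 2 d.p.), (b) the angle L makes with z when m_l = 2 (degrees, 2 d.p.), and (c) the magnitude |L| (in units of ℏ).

The 9i subshell has l = 6.
cos θ_min = 6/√42, so θ_min ≈ 22.21°.
For m_l = 2: cos θ = 2/√42, θ ≈ 72.02°.
|L| = ℏ√(6·7) = √42 ℏ ≈ 6.481ℏ.

θ_min ≈ 22.21°; θ(m_l=2) ≈ 72.02°; |L| = √42 ℏ ≈ 6.481ℏ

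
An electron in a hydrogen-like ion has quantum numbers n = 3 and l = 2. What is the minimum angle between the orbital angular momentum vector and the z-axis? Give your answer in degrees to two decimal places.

|L|² = l(l+1)ℏ² = 6ℏ², so |L| = √6 ℏ.
The smallest angle corresponds to the largest L_z, i.e. m_l = l = 2, giving L_z = 2ℏ.
cos θ_min = 2/√6, so θ_min ≈ 35.26°.

θ_min ≈ 35.26°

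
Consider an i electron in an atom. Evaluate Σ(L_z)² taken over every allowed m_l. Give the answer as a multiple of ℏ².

Σ(L_z)² = 182 ℏ²

An i state has l = 6.
m_l runs from −6 to 6, i.e. {-6, -5, -4, -3, -2, -1, 0, 1, 2, 3, 4, 5, 6}.
Summing m² from −6 to 6: Σ m_l² = 182.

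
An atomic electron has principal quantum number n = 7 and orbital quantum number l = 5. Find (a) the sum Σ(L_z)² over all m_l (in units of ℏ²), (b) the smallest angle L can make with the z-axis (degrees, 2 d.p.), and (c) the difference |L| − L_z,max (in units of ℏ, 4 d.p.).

Σ(L_z)² = 110 ℏ²; θ_min ≈ 24.09°; |L|−L_z,max ≈ 0.4772ℏ

Σ m_l² = 110, so Σ(L_z)² = 110 ℏ².
cos θ_min = 5/√30, so θ_min ≈ 24.09°.
|L| − L_z,max = (√30 − 5)ℏ ≈ 0.4772ℏ.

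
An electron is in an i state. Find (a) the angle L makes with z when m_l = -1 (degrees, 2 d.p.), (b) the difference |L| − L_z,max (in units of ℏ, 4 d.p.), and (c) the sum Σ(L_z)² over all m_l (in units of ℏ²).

I corresponds to l = 6.
For m_l = -1: cos θ = -1/√42, θ ≈ 98.88°.
|L| − L_z,max = (√42 − 6)ℏ ≈ 0.4807ℏ.
Σ m_l² = 182, so Σ(L_z)² = 182 ℏ².

θ(m_l=-1) ≈ 98.88°; |L|−L_z,max ≈ 0.4807ℏ; Σ(L_z)² = 182 ℏ²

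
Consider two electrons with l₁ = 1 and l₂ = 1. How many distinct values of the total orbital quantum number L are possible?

3

L runs from |1 − 1| = 0 to 1 + 1 = 2.
L ∈ {0, 1, 2}.
That is 3 values.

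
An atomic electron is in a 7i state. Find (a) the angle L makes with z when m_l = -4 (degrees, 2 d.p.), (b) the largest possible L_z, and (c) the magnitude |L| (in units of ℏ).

θ(m_l=-4) ≈ 128.11°; L_z,max = 6ℏ; |L| = √42 ℏ ≈ 6.481ℏ

7i means n = 7, l = 6.
For m_l = -4: cos θ = -4/√42, θ ≈ 128.11°.
L_z,max = lℏ = 6ℏ.
|L| = ℏ√(6·7) = √42 ℏ ≈ 6.481ℏ.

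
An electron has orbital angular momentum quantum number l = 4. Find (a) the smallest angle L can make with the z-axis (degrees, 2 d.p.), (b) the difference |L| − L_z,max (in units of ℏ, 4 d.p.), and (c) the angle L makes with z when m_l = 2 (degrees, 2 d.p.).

θ_min ≈ 26.57°; |L|−L_z,max ≈ 0.4721ℏ; θ(m_l=2) ≈ 63.43°

cos θ_min = 4/√20, so θ_min ≈ 26.57°.
|L| − L_z,max = (2√5 − 4)ℏ ≈ 0.4721ℏ.
For m_l = 2: cos θ = 2/√20, θ ≈ 63.43°.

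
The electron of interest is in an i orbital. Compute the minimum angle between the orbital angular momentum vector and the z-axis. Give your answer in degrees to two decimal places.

θ_min ≈ 22.21°

I corresponds to l = 6.
|L|² = l(l+1)ℏ² = 42ℏ², so |L| = √42 ℏ.
The smallest angle corresponds to the largest L_z, i.e. m_l = l = 6, giving L_z = 6ℏ.
cos θ_min = 6/√42, so θ_min ≈ 22.21°.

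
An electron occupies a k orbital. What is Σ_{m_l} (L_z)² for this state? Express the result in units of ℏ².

For a k orbital, l = 7.
The allowed m_l values are -7, -6, -5, -4, -3, -2, -1, 0, 1, 2, 3, 4, 5, 6, 7.
Σ m_l² = 2·(1 + 4 + 9 + 16 + 25 + 36 + 49) = 280.

Σ(L_z)² = 280 ℏ²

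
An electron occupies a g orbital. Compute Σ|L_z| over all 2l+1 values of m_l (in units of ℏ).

For a g orbital, l = 4.
m_l ∈ {-4, -3, -2, -1, 0, 1, 2, 3, 4}.
Σ|m_l| = l(l+1) = 20.

Σ|L_z| = 20 ℏ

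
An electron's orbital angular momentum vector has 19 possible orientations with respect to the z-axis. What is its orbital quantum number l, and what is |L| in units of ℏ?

19 = 2l + 1, so l = (19−1)/2 = 9.
|L| = ℏ√(l(l+1)) = ℏ√(9·10) = 3√10 ℏ.

l = 9, |L| = 3√10 ℏ ≈ 9.487ℏ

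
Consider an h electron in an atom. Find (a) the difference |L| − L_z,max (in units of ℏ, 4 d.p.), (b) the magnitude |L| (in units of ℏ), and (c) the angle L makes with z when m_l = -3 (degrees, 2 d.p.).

For an h orbital, l = 5.
|L| − L_z,max = (√30 − 5)ℏ ≈ 0.4772ℏ.
|L| = ℏ√(5·6) = √30 ℏ ≈ 5.477ℏ.
For m_l = -3: cos θ = -3/√30, θ ≈ 123.21°.

|L|−L_z,max ≈ 0.4772ℏ; |L| = √30 ℏ ≈ 5.477ℏ; θ(m_l=-3) ≈ 123.21°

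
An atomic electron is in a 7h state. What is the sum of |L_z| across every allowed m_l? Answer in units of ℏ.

The 7h subshell has l = 5.
The allowed m_l values are -5, -4, -3, -2, -1, 0, 1, 2, 3, 4, 5.
Σ|m_l| = 2·5(5+1)/2 = 30.

Σ|L_z| = 30 ℏ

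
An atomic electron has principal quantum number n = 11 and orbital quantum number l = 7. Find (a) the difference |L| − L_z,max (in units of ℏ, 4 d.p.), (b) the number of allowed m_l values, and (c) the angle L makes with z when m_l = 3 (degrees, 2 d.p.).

|L|−L_z,max ≈ 0.4833ℏ; 15 values; θ(m_l=3) ≈ 66.37°

|L| − L_z,max = (2√14 − 7)ℏ ≈ 0.4833ℏ.
There are 2l+1 = 15 values of m_l.
For m_l = 3: cos θ = 3/√56, θ ≈ 66.37°.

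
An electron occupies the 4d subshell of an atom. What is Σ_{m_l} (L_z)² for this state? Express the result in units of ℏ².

For 4d, l = 2.
m_l runs from −2 to 2, i.e. {-2, -1, 0, 1, 2}.
Summing m² from −2 to 2: Σ m_l² = 10.

Σ(L_z)² = 10 ℏ²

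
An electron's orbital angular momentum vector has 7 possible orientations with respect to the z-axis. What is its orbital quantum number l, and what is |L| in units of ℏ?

l = 3, |L| = 2√3 ℏ ≈ 3.464ℏ

2l + 1 = 7 ⇒ l = 3.
Then |L| = √(l(l+1)) ℏ = 2√3 ℏ.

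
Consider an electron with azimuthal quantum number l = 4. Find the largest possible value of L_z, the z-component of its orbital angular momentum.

L_z,max = 4ℏ

L_z = m_l ℏ with m_l ∈ {−4, …, 4}; the maximum is m_l = 4.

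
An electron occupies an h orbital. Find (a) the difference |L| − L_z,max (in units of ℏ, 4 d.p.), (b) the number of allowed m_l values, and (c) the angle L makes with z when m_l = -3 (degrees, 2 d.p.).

|L|−L_z,max ≈ 0.4772ℏ; 11 values; θ(m_l=-3) ≈ 123.21°

The letter h corresponds to l = 5.
|L| − L_z,max = (√30 − 5)ℏ ≈ 0.4772ℏ.
There are 2l+1 = 11 values of m_l.
For m_l = -3: cos θ = -3/√30, θ ≈ 123.21°.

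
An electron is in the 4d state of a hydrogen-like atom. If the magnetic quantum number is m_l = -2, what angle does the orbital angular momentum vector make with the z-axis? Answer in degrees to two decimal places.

θ ≈ 144.74°

4d means n = 4, l = 2.
|L| = √(l(l+1)) ℏ = √6 ℏ.
L_z = m_l ℏ = −2ℏ.
cos θ = L_z/|L| = -2/√6, so θ ≈ 144.74°.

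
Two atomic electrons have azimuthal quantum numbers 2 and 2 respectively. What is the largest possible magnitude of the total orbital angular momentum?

|L_tot|_max = 2√5 ℏ ≈ 4.472ℏ

L runs from |2 − 2| = 0 to 2 + 2 = 4.
Allowed values: L = 0, 1, 2, 3, 4.
The largest magnitude corresponds to L = 4: |L_tot| = ℏ√(4·5) = 2√5 ℏ.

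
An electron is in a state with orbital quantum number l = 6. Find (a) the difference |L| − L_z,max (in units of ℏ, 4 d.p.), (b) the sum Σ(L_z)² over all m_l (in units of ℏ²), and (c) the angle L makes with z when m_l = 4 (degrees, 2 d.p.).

|L| − L_z,max = (√42 − 6)ℏ ≈ 0.4807ℏ.
Σ m_l² = 182, so Σ(L_z)² = 182 ℏ².
For m_l = 4: cos θ = 4/√42, θ ≈ 51.89°.

|L|−L_z,max ≈ 0.4807ℏ; Σ(L_z)² = 182 ℏ²; θ(m_l=4) ≈ 51.89°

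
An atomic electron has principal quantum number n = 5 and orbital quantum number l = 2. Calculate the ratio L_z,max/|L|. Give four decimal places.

|L| = √6 ℏ ≈ 2.4495ℏ, while L_z,max = lℏ = 2ℏ.
L_z,max/|L| = 2/√6 = 0.8165.

L_z,max/|L| = 0.8165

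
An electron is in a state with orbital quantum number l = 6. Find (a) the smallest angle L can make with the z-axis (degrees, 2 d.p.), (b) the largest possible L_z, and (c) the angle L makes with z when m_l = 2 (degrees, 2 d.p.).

θ_min ≈ 22.21°; L_z,max = 6ℏ; θ(m_l=2) ≈ 72.02°

cos θ_min = 6/√42, so θ_min ≈ 22.21°.
L_z,max = lℏ = 6ℏ.
For m_l = 2: cos θ = 2/√42, θ ≈ 72.02°.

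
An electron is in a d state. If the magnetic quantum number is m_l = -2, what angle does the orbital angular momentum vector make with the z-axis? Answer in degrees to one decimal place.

For a d orbital, l = 2.
|L| = √(l(l+1)) ℏ = √6 ℏ.
L_z = m_l ℏ = −2ℏ.
cos θ = L_z/|L| = -2/√6, so θ ≈ 144.7°.

θ ≈ 144.7°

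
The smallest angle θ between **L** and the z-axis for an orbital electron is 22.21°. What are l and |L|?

At minimum angle, m_l = l, so cos θ = l/√(l(l+1)); cos²θ = l/(l+1) = 0.8571.
l = cos²θ/sin²θ ≈ 6.
Then |L| = ℏ√(6·7) = √42 ℏ.

l = 6, |L| = √42 ℏ ≈ 6.481ℏ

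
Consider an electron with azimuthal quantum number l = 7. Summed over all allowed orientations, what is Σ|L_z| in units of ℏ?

Σ|L_z| = 56 ℏ

The allowed m_l values are -7, -6, -5, -4, -3, -2, -1, 0, 1, 2, 3, 4, 5, 6, 7.
Σ|m_l| = 2·7(7+1)/2 = 56.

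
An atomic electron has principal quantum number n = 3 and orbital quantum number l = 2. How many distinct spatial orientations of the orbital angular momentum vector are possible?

The number of m_l values is 2l + 1 = 2·2 + 1 = 5.

5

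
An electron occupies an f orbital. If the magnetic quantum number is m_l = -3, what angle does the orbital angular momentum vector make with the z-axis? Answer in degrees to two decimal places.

For an f orbital, l = 3.
|L|² = l(l+1)ℏ² = 12ℏ², so |L| = 2√3 ℏ.
L_z = m_l ℏ = −3ℏ.
cos θ = L_z/|L| = -3/√12, so θ ≈ 150.00°.

θ ≈ 150.00°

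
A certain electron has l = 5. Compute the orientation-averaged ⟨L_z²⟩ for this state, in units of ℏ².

m_l ∈ {-5, -4, -3, -2, -1, 0, 1, 2, 3, 4, 5}.
⟨L_z²⟩ = ℏ²·l(l+1)/3 = 10ℏ².

⟨L_z²⟩ = 10 ℏ²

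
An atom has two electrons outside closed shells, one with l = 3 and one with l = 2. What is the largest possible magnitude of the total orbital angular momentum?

|L_tot|_max = √30 ℏ ≈ 5.477ℏ

Angular momentum addition gives L = |l₁ − l₂|, …, l₁ + l₂.
L ∈ {1, 2, 3, 4, 5}.
The largest magnitude corresponds to L = 5: |L_tot| = ℏ√(5·6) = √30 ℏ.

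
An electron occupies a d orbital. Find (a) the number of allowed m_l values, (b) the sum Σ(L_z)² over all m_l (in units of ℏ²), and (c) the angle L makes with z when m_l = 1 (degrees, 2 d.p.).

5 values; Σ(L_z)² = 10 ℏ²; θ(m_l=1) ≈ 65.91°

A d state has l = 2.
There are 2l+1 = 5 values of m_l.
Σ m_l² = 10, so Σ(L_z)² = 10 ℏ².
For m_l = 1: cos θ = 1/√6, θ ≈ 65.91°.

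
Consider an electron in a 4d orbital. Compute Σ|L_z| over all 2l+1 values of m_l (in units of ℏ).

Σ|L_z| = 6 ℏ

The 4d subshell has l = 2.
The allowed m_l values are -2, -1, 0, 1, 2.
Σ|m_l| = l(l+1) = 6.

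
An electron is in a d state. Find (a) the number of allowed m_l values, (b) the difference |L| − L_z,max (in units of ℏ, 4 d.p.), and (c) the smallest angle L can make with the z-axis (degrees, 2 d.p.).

For a d orbital, l = 2.
There are 2l+1 = 5 values of m_l.
|L| − L_z,max = (√6 − 2)ℏ ≈ 0.4495ℏ.
cos θ_min = 2/√6, so θ_min ≈ 35.26°.

5 values; |L|−L_z,max ≈ 0.4495ℏ; θ_min ≈ 35.26°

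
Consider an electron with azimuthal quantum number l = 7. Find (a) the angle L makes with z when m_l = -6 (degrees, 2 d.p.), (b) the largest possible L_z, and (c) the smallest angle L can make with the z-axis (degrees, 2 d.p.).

For m_l = -6: cos θ = -6/√56, θ ≈ 143.30°.
L_z,max = lℏ = 7ℏ.
cos θ_min = 7/√56, so θ_min ≈ 20.70°.

θ(m_l=-6) ≈ 143.30°; L_z,max = 7ℏ; θ_min ≈ 20.70°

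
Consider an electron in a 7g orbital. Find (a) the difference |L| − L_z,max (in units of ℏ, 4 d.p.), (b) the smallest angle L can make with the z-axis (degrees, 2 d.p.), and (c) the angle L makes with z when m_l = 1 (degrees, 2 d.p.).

For 7g, l = 4.
|L| − L_z,max = (2√5 − 4)ℏ ≈ 0.4721ℏ.
cos θ_min = 4/√20, so θ_min ≈ 26.57°.
For m_l = 1: cos θ = 1/√20, θ ≈ 77.08°.

|L|−L_z,max ≈ 0.4721ℏ; θ_min ≈ 26.57°; θ(m_l=1) ≈ 77.08°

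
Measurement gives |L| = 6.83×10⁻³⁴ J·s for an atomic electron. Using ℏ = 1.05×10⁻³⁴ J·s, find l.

|L|/ℏ = (6.83×10⁻³⁴)/(1.05×10⁻³⁴) ≈ 6.505.
(|L|/ℏ)² = l(l+1) ≈ 42.31 ⇒ l = 6.

l = 6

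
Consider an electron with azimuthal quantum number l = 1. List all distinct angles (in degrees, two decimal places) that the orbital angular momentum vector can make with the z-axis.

|L| = ℏ√(l(l+1)) = √2 ℏ.
cos θ = m_l/√2 for each m_l ∈ {-1, 0, 1}.

θ ∈ {45.00°, 90.00°, 135.00°}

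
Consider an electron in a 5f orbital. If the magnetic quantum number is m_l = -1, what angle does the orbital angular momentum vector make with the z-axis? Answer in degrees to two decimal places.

θ ≈ 106.78°

The 5f subshell has l = 3.
|L| = ℏ√(l(l+1)) = 2√3 ℏ.
L_z = m_l ℏ = −1ℏ.
cos θ = L_z/|L| = -1/√12, so θ ≈ 106.78°.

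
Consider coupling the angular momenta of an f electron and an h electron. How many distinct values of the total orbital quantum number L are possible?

L runs from |3 − 5| = 2 to 3 + 5 = 8.
So L can be 2, 3, 4, 5, 6, 7, 8.
That is 7 values.

7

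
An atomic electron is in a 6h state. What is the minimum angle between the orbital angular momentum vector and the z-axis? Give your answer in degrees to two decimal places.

θ_min ≈ 24.09°

The 6h subshell has l = 5.
|L| = ℏ√(l(l+1)) = √30 ℏ.
The smallest angle corresponds to the largest L_z, i.e. m_l = l = 5, giving L_z = 5ℏ.
cos θ_min = 5/√30, so θ_min ≈ 24.09°.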